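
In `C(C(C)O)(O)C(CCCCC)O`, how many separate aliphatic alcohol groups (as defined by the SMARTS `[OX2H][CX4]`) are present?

[OX2H][CX4] is the SMARTS for an aliphatic alcohol: a hydroxyl oxygen bound to an sp3 (X4) carbon.
The molecule carries 3 separate instances of a hydroxyl group (-OH) meeting every constraint; each maps to a distinct set of atoms, giving 3 matches.

3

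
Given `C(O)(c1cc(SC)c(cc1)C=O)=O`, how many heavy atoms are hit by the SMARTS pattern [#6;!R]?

3

Check the 13 heavy atoms by environment: 6× c (aromatic, in 6-ring) → no; 3× C (acyclic) → match; 3× O (acyclic) → no; 1× S (acyclic) → no.
That gives 3 matching atoms.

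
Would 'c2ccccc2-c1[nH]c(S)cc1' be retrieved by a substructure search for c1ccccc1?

Yes

The pattern c1ccccc1 describes six aromatic carbons in a ring — a benzene ring.
The molecule carries a phenyl ring, whose atoms satisfy every constraint of the query, so the pattern matches.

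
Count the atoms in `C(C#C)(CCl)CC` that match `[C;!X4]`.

2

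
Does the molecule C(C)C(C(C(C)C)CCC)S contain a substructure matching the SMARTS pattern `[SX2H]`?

The pattern [SX2H] describes an aliphatic sulfur with two connections, one being H — a thiol.
The molecule carries a thiol (-SH), whose atoms satisfy every constraint of the query, so the pattern matches.

Yes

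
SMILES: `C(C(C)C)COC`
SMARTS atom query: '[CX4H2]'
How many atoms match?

2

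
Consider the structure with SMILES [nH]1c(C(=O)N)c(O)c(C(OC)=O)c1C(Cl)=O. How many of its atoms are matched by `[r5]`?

5

The query [r5] means: r5 matches atoms in a five-membered ring.
Check the 16 heavy atoms by environment: 1× n (aromatic, in 5-ring) → match; 4× c (aromatic, in 5-ring) → match; 5× O (acyclic) → no; 4× C (acyclic) → no; 1× N (acyclic) → no; 1× Cl (acyclic) → no.
Summing the matching environments: 1 + 4 = 5 matching atoms.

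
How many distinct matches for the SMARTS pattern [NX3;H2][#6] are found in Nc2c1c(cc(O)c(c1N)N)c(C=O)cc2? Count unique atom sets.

3

[NX3;H2][#6] is the SMARTS for a primary amine: a trivalent nitrogen with two H attached to carbon.
The molecule carries 3 separate instances of a primary amino group (-NH2) meeting every constraint; each maps to a distinct set of atoms, giving 3 matches.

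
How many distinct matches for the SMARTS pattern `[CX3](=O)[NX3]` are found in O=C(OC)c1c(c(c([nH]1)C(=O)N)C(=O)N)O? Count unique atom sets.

2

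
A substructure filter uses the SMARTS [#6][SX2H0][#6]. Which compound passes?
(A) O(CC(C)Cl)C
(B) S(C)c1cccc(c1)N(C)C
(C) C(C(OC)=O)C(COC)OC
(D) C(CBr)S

[#6][SX2H0][#6] describes an aliphatic sulfur bridging two carbons with no H on the sulfur (a thioether).
(A) has a methoxy ether (-OCH3) but the bridging atom is O, not S.
(B) contains a methylthio ether (-SCH3), which satisfies every atom and bond constraint.
(C) has a methoxy ether (-OCH3) but the bridging atom is O, not S.
(D) has a thiol (-SH) but the sulfur has H1, not H0 bridging two carbons.
So the answer is (B).

B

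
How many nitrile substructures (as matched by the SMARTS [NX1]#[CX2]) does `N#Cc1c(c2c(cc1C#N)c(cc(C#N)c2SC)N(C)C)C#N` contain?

[NX1]#[CX2] is the SMARTS for a nitrile: a nitrogen triple-bonded to a two-connected carbon.
The molecule carries 4 separate instances of a nitrile (-C#N) meeting every constraint; each maps to a distinct set of atoms, giving 4 matches.

4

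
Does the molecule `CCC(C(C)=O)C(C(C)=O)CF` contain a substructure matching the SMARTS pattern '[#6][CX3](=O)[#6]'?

The pattern [#6][CX3](=O)[#6] describes a carbonyl carbon (no H) flanked by two carbons — a ketone.
The molecule carries an acetyl/ketone group (-C(=O)CH3), whose atoms satisfy every constraint of the query, so the pattern matches.

Yes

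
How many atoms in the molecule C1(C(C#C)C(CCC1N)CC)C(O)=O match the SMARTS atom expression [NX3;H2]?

Check the 14 heavy atoms by environment: 4× C (H1, X4) → no; 3× C (H2, X4) → no; 1× N (H2, X3) → match; 1× C (H3, X4) → no; 1× C (H0, X3) → no; 1× O (H0, X1) → no; 1× O (H1, X2) → no; 1× C (H0, X2) → no; 1× C (H1, X2) → no.
That gives 1 matching atom.

1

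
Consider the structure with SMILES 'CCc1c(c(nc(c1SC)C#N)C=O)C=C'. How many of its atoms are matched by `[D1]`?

5

Check the 16 heavy atoms by environment: 1× n (aromatic, D2) → no; 5× c (aromatic, D3) → no; 4× C (D2) → no; 1× N (D1) → match; 1× S (D2) → no; 3× C (D1) → match; 1× O (D1) → match.
Summing the matching environments: 1 + 3 + 1 = 5 matching atoms.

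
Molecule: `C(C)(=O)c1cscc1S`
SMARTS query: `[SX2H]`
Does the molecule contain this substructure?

The pattern [SX2H] describes an aliphatic sulfur with two connections, one being H — a thiol.
The molecule carries a thiol (-SH), whose atoms satisfy every constraint of the query, so the pattern matches.

Yes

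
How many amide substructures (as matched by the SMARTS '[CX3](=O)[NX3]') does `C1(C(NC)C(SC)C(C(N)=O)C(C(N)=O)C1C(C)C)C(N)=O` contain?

3

[CX3](=O)[NX3] is the SMARTS for an amide: a carbonyl carbon bonded to a trivalent nitrogen.
The molecule carries 3 separate instances of a primary amide (-C(=O)NH2) meeting every constraint; each maps to a distinct set of atoms, giving 3 matches.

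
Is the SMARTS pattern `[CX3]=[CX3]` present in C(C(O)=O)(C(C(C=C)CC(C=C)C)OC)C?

Yes

The pattern [CX3]=[CX3] describes a non-aromatic C=C double bond between two sp2 carbons — an alkene.
The molecule carries a vinyl group (-CH=CH2), whose atoms satisfy every constraint of the query, so the pattern matches.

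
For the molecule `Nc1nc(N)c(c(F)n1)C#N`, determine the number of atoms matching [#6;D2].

1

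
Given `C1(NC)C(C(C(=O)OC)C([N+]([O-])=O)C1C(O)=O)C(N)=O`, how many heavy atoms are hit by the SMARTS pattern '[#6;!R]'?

Check the 20 heavy atoms by environment: 5× C (in 5-ring) → no; 5× C (acyclic) → match; 6× O (acyclic) → no; 1× N (charge +1, acyclic) → no; 1× O (charge -1, acyclic) → no; 2× N (acyclic) → no.
That gives 5 matching atoms.

5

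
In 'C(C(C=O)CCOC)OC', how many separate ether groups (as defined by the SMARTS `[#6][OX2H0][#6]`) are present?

[#6][OX2H0][#6] is the SMARTS for an ether: an aliphatic oxygen bridging two carbons with no H on the oxygen.
The molecule carries 2 separate instances of a methoxy ether (-OCH3) meeting every constraint; each maps to a distinct set of atoms, giving 2 matches.

2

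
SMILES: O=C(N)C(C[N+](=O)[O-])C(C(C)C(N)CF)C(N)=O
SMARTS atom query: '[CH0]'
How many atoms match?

2

The query [CH0] means: aliphatic carbon with no attached hydrogen.
Check the 18 heavy atoms by environment: 2× C (H2) → no; 4× C (H1) → no; 1× C (H3) → no; 2× C (H0) → match; 3× O (H0) → no; 3× N (H2) → no; 1× F (H0) → no; 1× N (charge +1, H0) → no; 1× O (charge -1, H0) → no.
That gives 2 matching atoms.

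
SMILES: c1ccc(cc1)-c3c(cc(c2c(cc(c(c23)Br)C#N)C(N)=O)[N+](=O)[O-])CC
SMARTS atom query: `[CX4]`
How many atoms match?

2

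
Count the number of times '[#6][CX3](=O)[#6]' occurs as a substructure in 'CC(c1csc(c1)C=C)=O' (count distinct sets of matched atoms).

1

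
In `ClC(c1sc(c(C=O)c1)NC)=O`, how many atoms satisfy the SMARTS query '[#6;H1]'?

The query [#6;H1] means: any carbon bearing exactly one hydrogen.
Check the 12 heavy atoms by environment: 1× s (aromatic, H0) → no; 3× c (aromatic, H0) → no; 1× c (aromatic, H1) → match; 1× C (H0) → no; 2× O (H0) → no; 1× Cl (H0) → no; 1× N (H1) → no; 1× C (H3) → no; 1× C (H1) → match.
Summing the matching environments: 1 + 1 = 2 matching atoms.

2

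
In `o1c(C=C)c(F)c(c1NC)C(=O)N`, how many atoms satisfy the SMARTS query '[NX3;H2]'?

The query [NX3;H2] means: aliphatic N with 3 total connections, two of them H — an -NH2 nitrogen (amine or amide).
Check the 13 heavy atoms by environment: 1× o (aromatic, H0, X2) → no; 4× c (aromatic, H0, X3) → no; 1× C (H0, X3) → no; 1× O (H0, X1) → no; 1× N (H2, X3) → match; 1× C (H1, X3) → no; 1× C (H2, X3) → no; 1× N (H1, X3) → no; 1× C (H3, X4) → no; 1× F (H0, X1) → no.
That gives 1 matching atom.

1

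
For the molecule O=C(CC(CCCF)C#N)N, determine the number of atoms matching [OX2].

0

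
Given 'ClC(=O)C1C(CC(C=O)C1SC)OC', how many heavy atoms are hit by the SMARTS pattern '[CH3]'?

2

The query [CH3] means: aliphatic carbon with exactly three hydrogens.
Check the 14 heavy atoms by environment: 5× C (H1) → no; 1× C (H2) → no; 3× O (H0) → no; 2× C (H3) → match; 1× S (H0) → no; 1× C (H0) → no; 1× Cl (H0) → no.
That gives 2 matching atoms.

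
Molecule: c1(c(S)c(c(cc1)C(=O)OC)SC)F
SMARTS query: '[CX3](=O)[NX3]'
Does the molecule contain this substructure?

No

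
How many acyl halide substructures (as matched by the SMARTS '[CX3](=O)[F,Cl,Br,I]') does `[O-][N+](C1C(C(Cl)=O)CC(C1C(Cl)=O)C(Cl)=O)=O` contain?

3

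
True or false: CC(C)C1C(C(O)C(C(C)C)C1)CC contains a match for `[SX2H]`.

The pattern [SX2H] describes an aliphatic sulfur with two connections, one being H — a thiol.
The closest candidate here is a hydroxyl group (-OH), but it is an -OH, not an -SH. No other fragment satisfies the full query, so there is no match.

False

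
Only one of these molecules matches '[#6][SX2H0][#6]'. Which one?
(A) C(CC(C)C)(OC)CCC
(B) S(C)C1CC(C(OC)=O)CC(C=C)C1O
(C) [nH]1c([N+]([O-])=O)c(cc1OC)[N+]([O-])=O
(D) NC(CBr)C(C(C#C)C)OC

B

[#6][SX2H0][#6] describes an aliphatic sulfur bridging two carbons with no H on the sulfur (a thioether).
(A) has a methoxy ether (-OCH3) but the bridging atom is O, not S.
(B) contains a methylthio ether (-SCH3), which satisfies every atom and bond constraint.
(C) has a methoxy ether (-OCH3) but the bridging atom is O, not S.
(D) has a methoxy ether (-OCH3) but the bridging atom is O, not S.
So the answer is (B).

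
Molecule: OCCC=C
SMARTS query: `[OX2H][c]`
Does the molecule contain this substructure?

No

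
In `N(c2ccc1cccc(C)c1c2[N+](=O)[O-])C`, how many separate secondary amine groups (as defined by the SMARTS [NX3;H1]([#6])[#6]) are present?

[NX3;H1]([#6])[#6] is the SMARTS for a secondary amine: a trivalent nitrogen with one H, bonded to two carbons.
Exactly one fragment in the molecule meets all constraints, giving 1 match.

1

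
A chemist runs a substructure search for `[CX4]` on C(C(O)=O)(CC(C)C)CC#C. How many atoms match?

Check the 11 heavy atoms by environment: 6× C (X4) → match; 2× C (X2) → no; 1× C (X3) → no; 1× O (X1) → no; 1× O (X2) → no.
That gives 6 matching atoms.

6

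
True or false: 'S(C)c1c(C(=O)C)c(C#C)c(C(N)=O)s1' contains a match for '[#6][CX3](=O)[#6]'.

The pattern [#6][CX3](=O)[#6] describes a carbonyl carbon (no H) flanked by two carbons — a ketone.
The molecule carries an acetyl/ketone group (-C(=O)CH3), whose atoms satisfy every constraint of the query, so the pattern matches.

True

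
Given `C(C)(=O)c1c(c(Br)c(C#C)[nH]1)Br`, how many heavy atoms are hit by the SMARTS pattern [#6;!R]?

The query [#6;!R] means: carbon not in any ring.
Check the 12 heavy atoms by environment: 1× n (aromatic, in 5-ring) → no; 4× c (aromatic, in 5-ring) → no; 4× C (acyclic) → match; 2× Br (acyclic) → no; 1× O (acyclic) → no.
That gives 4 matching atoms.

4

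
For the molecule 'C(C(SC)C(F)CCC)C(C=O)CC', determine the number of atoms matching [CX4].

10

The query [CX4] means: C with X4: aliphatic carbon with exactly 4 total connections (bonds + H).
Check the 14 heavy atoms by environment: 10× C (X4) → match; 1× S (X2) → no; 1× F (X1) → no; 1× C (X3) → no; 1× O (X1) → no.
That gives 10 matching atoms.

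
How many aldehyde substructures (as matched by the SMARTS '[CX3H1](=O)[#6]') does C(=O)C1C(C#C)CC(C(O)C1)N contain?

1

[CX3H1](=O)[#6] is the SMARTS for an aldehyde: an sp2 carbon with one H, double-bonded to O and single-bonded to carbon.
Exactly one fragment in the molecule meets all constraints, giving 1 match.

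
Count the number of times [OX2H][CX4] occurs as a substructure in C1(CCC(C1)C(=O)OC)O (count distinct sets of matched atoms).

1

[OX2H][CX4] is the SMARTS for an aliphatic alcohol: a hydroxyl oxygen bound to an sp3 (X4) carbon.
Exactly one fragment in the molecule meets all constraints, giving 1 match.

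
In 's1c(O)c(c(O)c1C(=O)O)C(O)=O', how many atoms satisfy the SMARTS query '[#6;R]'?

Check the 13 heavy atoms by environment: 1× s (aromatic, in 5-ring) → no; 4× c (aromatic, in 5-ring) → match; 6× O (acyclic) → no; 2× C (acyclic) → no.
That gives 4 matching atoms.

4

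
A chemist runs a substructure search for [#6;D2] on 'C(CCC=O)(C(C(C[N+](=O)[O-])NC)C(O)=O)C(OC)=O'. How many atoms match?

4

The query [#6;D2] means: any carbon bonded to exactly two heavy atoms.
Check the 20 heavy atoms by environment: 4× C (D2) → match; 5× C (D3) → no; 5× O (D1) → no; 1× N (charge +1, D3) → no; 1× O (charge -1, D1) → no; 1× N (D2) → no; 2× C (D1) → no; 1× O (D2) → no.
That gives 4 matching atoms.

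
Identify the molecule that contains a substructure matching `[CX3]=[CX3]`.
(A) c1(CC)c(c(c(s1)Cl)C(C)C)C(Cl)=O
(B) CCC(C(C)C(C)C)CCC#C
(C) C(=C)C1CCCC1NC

[CX3]=[CX3] describes a non-aromatic C=C double bond between two sp2 carbons (an alkene).
(A) has an ethyl group (-CH2CH3) but its C-C bond is a single bond between CX4 carbons, not CX3=CX3.
(B) has an ethyl group (-CH2CH3) but its C-C bond is a single bond between CX4 carbons, not CX3=CX3.
(C) contains a vinyl group (-CH=CH2), which satisfies every atom and bond constraint.
So the answer is (C).

C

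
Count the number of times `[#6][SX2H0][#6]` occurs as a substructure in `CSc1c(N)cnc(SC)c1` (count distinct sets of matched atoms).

2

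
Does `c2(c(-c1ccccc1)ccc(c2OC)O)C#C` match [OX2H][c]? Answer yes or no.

The pattern [OX2H][c] describes a hydroxyl oxygen attached to an aromatic carbon — a phenol.
The molecule carries a hydroxyl group (-OH), whose atoms satisfy every constraint of the query, so the pattern matches.

Yes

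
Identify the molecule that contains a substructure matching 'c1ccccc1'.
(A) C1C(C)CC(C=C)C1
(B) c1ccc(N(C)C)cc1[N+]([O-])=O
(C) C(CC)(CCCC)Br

c1ccccc1 describes six aromatic carbons in a ring (a benzene ring).
(A) has a methyl group (-CH3) but no six-membered all-carbon aromatic ring is present.
(B) contains the required atom environment, so the pattern matches.
(C) has a methyl group (-CH3) but no six-membered all-carbon aromatic ring is present.
So the answer is (B).

B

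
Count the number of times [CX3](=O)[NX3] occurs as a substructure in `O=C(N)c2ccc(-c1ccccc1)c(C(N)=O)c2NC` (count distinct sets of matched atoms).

2

[CX3](=O)[NX3] is the SMARTS for an amide: a carbonyl carbon bonded to a trivalent nitrogen.
The molecule carries 2 separate instances of a primary amide (-C(=O)NH2) meeting every constraint; each maps to a distinct set of atoms, giving 2 matches.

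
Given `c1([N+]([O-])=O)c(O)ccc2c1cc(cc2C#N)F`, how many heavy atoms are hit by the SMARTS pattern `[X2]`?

2

The query [X2] means: any atom with exactly two total connections (bonds + H).
Check the 17 heavy atoms by environment: 10× c (aromatic, X3) → no; 1× F (X1) → no; 1× N (charge +1, X3) → no; 1× O (charge -1, X1) → no; 1× O (X1) → no; 1× C (X2) → match; 1× N (X1) → no; 1× O (X2) → match.
Summing the matching environments: 1 + 1 = 2 matching atoms.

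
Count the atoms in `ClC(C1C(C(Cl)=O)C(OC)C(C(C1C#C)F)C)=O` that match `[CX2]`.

2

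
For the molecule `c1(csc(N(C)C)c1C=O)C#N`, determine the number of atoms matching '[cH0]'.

3

The query [cH0] means: aromatic carbon with no attached hydrogen (substituted or ring-fusion).
Check the 12 heavy atoms by environment: 1× s (aromatic, H0) → no; 3× c (aromatic, H0) → match; 1× c (aromatic, H1) → no; 2× N (H0) → no; 2× C (H3) → no; 1× C (H0) → no; 1× C (H1) → no; 1× O (H0) → no.
That gives 3 matching atoms.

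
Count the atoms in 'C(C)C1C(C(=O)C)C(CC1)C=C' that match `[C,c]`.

The query [C,c] means: comma = OR; matches aliphatic or aromatic carbon — same as #6.
Check the 12 heavy atoms by environment: 11× C → match; 1× O → no.
That gives 11 matching atoms.

11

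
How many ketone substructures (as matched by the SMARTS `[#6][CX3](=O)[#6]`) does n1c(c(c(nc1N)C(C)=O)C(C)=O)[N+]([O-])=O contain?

[#6][CX3](=O)[#6] is the SMARTS for a ketone: a carbonyl carbon (no H) flanked by two carbons.
The molecule carries 2 separate instances of an acetyl/ketone group (-C(=O)CH3) meeting every constraint; each maps to a distinct set of atoms, giving 2 matches.

2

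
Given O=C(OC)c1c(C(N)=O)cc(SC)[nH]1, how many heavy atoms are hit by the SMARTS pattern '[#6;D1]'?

The query [#6;D1] means: carbon bonded to exactly one heavy atom.
Check the 14 heavy atoms by environment: 1× n (aromatic, D2) → no; 3× c (aromatic, D3) → no; 1× c (aromatic, D2) → no; 2× C (D3) → no; 2× O (D1) → no; 1× N (D1) → no; 1× S (D2) → no; 2× C (D1) → match; 1× O (D2) → no.
That gives 2 matching atoms.

2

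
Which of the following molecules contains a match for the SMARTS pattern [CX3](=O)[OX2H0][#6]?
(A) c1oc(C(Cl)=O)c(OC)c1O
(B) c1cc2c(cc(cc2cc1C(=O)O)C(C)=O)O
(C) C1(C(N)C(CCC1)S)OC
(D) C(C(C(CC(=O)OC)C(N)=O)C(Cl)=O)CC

D

[CX3](=O)[OX2H0][#6] describes a carbonyl carbon bonded to an oxygen that is itself bonded to carbon (no H on that O) (an ester).
(A) has a methoxy ether (-OCH3) but the ether oxygen is not adjacent to a C=O carbon.
(B) has a carboxylic acid group (-C(=O)OH) but the singly-bonded O carries H (OX2H1, not H0).
(C) has a methoxy ether (-OCH3) but the ether oxygen is not adjacent to a C=O carbon.
(D) contains a methyl-ester group (-C(=O)OCH3), which satisfies every atom and bond constraint.
So the answer is (D).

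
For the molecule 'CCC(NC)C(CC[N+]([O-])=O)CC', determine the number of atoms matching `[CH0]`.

The query [CH0] means: aliphatic carbon with no attached hydrogen.
Check the 13 heavy atoms by environment: 4× C (H2) → no; 2× C (H1) → no; 3× C (H3) → no; 1× N (charge +1, H0) → no; 1× O (charge -1, H0) → no; 1× O (H0) → no; 1× N (H1) → no.
No environment satisfies the query, so 0 matching atoms.

0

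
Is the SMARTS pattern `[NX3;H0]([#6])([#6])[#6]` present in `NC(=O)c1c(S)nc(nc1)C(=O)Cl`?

No

The pattern [NX3;H0]([#6])([#6])[#6] describes a trivalent nitrogen with no H, bonded to three carbons — a tertiary amine.
The closest candidate here is a primary amide (-C(=O)NH2), but the amide nitrogen has H2 and only one carbon neighbour. No other fragment satisfies the full query, so there is no match.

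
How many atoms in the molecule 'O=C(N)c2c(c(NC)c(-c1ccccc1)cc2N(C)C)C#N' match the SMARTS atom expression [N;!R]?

4

The query [N;!R] means: aliphatic nitrogen not in a ring.
Check the 22 heavy atoms by environment: 12× c (aromatic, in 6-ring) → no; 5× C (acyclic) → no; 1× O (acyclic) → no; 4× N (acyclic) → match.
That gives 4 matching atoms.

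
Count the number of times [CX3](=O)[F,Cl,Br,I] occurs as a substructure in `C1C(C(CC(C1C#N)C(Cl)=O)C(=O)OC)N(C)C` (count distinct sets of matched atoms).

[CX3](=O)[F,Cl,Br,I] is the SMARTS for an acyl halide: a carbonyl carbon bonded to a halogen.
Exactly one fragment in the molecule meets all constraints, giving 1 match.

1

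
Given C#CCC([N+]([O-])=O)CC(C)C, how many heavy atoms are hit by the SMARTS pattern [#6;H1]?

3

The query [#6;H1] means: any carbon bearing exactly one hydrogen.
Check the 11 heavy atoms by environment: 2× C (H2) → no; 3× C (H1) → match; 1× N (charge +1, H0) → no; 1× O (charge -1, H0) → no; 1× O (H0) → no; 2× C (H3) → no; 1× C (H0) → no.
That gives 3 matching atoms.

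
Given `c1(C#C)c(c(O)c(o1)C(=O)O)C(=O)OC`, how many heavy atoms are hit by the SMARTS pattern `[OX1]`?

2

The query [OX1] means: aliphatic oxygen with one total connection — typically a carbonyl =O or an oxide.
Check the 15 heavy atoms by environment: 1× o (aromatic, X2) → no; 4× c (aromatic, X3) → no; 2× C (X3) → no; 2× O (X1) → match; 3× O (X2) → no; 2× C (X2) → no; 1× C (X4) → no.
That gives 2 matching atoms.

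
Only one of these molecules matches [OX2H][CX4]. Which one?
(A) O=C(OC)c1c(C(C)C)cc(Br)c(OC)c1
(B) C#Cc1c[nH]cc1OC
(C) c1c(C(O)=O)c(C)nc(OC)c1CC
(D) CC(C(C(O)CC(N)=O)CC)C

[OX2H][CX4] describes a hydroxyl oxygen bound to an sp3 (X4) carbon (an aliphatic alcohol).
(A) has a methoxy ether (-OCH3) but the oxygen has H0 (ether), not H1.
(B) has a methoxy ether (-OCH3) but the oxygen has H0 (ether), not H1.
(C) has a methoxy ether (-OCH3) but the oxygen has H0 (ether), not H1.
(D) contains a hydroxyl group (-OH), which satisfies every atom and bond constraint.
So the answer is (D).

D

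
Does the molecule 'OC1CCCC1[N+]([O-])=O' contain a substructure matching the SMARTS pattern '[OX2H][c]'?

No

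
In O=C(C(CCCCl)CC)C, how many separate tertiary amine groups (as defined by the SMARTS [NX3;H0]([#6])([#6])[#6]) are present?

[NX3;H0]([#6])([#6])[#6] is the SMARTS for a tertiary amine: a trivalent nitrogen with no H, bonded to three carbons.
No fragment in the molecule satisfies every constraint, giving 0 matches.

0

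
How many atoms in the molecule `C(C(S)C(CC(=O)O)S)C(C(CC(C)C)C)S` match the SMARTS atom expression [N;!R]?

Check the 17 heavy atoms by environment: 12× C (acyclic) → no; 2× O (acyclic) → no; 3× S (acyclic) → no.
No environment satisfies the query, so 0 matching atoms.

0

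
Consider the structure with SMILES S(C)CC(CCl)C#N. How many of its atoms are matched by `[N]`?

1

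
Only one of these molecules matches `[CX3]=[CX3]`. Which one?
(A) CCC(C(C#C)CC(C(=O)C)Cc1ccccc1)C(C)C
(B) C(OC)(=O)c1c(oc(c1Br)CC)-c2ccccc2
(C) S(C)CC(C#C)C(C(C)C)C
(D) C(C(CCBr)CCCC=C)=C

D

[CX3]=[CX3] describes a non-aromatic C=C double bond between two sp2 carbons (an alkene).
(A) has an ethynyl group (-C#CH) but the C-C bond is a triple bond, not a double bond.
(B) has an ethyl group (-CH2CH3) but its C-C bond is a single bond between CX4 carbons, not CX3=CX3.
(C) has an ethynyl group (-C#CH) but the C-C bond is a triple bond, not a double bond.
(D) contains a vinyl group (-CH=CH2), which satisfies every atom and bond constraint.
So the answer is (D).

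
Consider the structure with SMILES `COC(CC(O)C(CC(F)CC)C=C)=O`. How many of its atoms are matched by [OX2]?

The query [OX2] means: aliphatic oxygen with two total connections — ether, hydroxyl, or ester single-bond O.
Check the 15 heavy atoms by environment: 8× C (X4) → no; 2× O (X2) → match; 1× F (X1) → no; 3× C (X3) → no; 1× O (X1) → no.
That gives 2 matching atoms.

2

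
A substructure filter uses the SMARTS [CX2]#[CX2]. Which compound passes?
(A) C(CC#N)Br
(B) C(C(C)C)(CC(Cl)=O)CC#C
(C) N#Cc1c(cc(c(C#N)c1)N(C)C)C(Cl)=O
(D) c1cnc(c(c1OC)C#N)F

B

[CX2]#[CX2] describes a carbon-carbon triple bond (an alkyne).
(A) has a nitrile (-C#N) but the triple bond is C#N, not C#C.
(B) contains an ethynyl group (-C#CH), which satisfies every atom and bond constraint.
(C) has a nitrile (-C#N) but the triple bond is C#N, not C#C.
(D) has a nitrile (-C#N) but the triple bond is C#N, not C#C.
So the answer is (B).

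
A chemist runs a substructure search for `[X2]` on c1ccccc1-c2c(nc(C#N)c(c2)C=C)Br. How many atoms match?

Check the 17 heavy atoms by environment: 1× n (aromatic, X2) → match; 11× c (aromatic, X3) → no; 1× Br (X1) → no; 1× C (X2) → match; 1× N (X1) → no; 2× C (X3) → no.
Summing the matching environments: 1 + 1 = 2 matching atoms.

2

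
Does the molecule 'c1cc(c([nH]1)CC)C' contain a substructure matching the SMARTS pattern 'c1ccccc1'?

No

The pattern c1ccccc1 describes six aromatic carbons in a ring — a benzene ring.
The closest candidate here is a methyl group (-CH3), but no six-membered all-carbon aromatic ring is present. No other fragment satisfies the full query, so there is no match.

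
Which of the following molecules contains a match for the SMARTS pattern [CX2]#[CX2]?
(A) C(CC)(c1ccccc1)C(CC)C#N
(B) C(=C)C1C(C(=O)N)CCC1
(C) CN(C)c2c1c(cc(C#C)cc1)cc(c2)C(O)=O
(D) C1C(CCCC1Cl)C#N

C

[CX2]#[CX2] describes a carbon-carbon triple bond (an alkyne).
(A) has a nitrile (-C#N) but the triple bond is C#N, not C#C.
(B) has a vinyl group (-CH=CH2) but the C=C is a double bond; both carbons are CX3, not CX2.
(C) contains an ethynyl group (-C#CH), which satisfies every atom and bond constraint.
(D) has a nitrile (-C#N) but the triple bond is C#N, not C#C.
So the answer is (C).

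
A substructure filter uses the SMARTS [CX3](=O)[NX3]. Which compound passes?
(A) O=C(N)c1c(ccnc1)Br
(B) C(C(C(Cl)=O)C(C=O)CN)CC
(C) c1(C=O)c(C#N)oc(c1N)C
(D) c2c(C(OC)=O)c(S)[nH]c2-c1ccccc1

A

[CX3](=O)[NX3] describes a carbonyl carbon bonded to a trivalent nitrogen (an amide).
(A) contains a primary amide (-C(=O)NH2), which satisfies every atom and bond constraint.
(B) has a primary amino group (-NH2) but the -NH2 is not attached to a carbonyl carbon.
(C) has a primary amino group (-NH2) but the -NH2 is not attached to a carbonyl carbon.
(D) has a methyl-ester group (-C(=O)OCH3) but the carbonyl is bonded to O, not to an NX3 nitrogen.
So the answer is (A).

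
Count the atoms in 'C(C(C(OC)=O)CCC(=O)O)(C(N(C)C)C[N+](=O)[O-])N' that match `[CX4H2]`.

Check the 20 heavy atoms by environment: 3× C (H2, X4) → match; 3× C (H1, X4) → no; 2× C (H0, X3) → no; 3× O (H0, X1) → no; 1× O (H0, X2) → no; 3× C (H3, X4) → no; 1× N (charge +1, H0, X3) → no; 1× O (charge -1, H0, X1) → no; 1× O (H1, X2) → no; 1× N (H2, X3) → no; 1× N (H0, X3) → no.
That gives 3 matching atoms.

3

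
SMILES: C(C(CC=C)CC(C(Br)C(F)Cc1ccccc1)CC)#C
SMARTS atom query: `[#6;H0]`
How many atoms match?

2

Check the 21 heavy atoms by environment: 5× C (H2) → no; 6× C (H1) → no; 1× Br (H0) → no; 1× C (H3) → no; 1× F (H0) → no; 1× C (H0) → match; 1× c (aromatic, H0) → match; 5× c (aromatic, H1) → no.
Summing the matching environments: 1 + 1 = 2 matching atoms.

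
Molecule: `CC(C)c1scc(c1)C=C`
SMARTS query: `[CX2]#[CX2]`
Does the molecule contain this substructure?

The pattern [CX2]#[CX2] describes a carbon-carbon triple bond — an alkyne.
The closest candidate here is a vinyl group (-CH=CH2), but the C=C is a double bond; both carbons are CX3, not CX2. No other fragment satisfies the full query, so there is no match.

No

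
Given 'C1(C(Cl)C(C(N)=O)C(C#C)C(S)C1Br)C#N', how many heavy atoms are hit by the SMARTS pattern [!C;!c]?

6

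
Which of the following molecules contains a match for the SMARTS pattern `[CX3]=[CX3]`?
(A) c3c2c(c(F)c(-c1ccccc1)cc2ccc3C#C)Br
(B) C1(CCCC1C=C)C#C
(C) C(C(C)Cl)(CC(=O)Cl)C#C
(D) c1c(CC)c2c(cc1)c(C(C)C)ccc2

B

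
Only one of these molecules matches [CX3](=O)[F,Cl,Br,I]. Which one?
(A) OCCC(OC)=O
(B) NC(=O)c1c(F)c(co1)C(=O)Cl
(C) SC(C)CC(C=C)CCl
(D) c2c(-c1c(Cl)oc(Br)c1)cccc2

B

[CX3](=O)[F,Cl,Br,I] describes a carbonyl carbon bonded to a halogen (an acyl halide).
(A) has a methyl-ester group (-C(=O)OCH3) but the carbonyl is bonded to -O-C, not to a halogen.
(B) contains an acyl chloride (-C(=O)Cl), which satisfies every atom and bond constraint.
(C) has a chloro substituent but the Cl is not on a carbonyl carbon.
(D) has a chloro substituent but the Cl is not on a carbonyl carbon.
So the answer is (B).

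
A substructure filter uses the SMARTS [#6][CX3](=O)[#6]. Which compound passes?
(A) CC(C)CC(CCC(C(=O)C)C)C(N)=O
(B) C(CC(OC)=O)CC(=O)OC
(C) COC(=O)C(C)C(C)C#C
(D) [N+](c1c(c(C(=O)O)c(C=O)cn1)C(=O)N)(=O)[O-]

A

[#6][CX3](=O)[#6] describes a carbonyl carbon (no H) flanked by two carbons (a ketone).
(A) contains an acetyl/ketone group (-C(=O)CH3), which satisfies every atom and bond constraint.
(B) has a methyl-ester group (-C(=O)OCH3) but one neighbour of the carbonyl carbon is O, not C.
(C) has a methyl-ester group (-C(=O)OCH3) but one neighbour of the carbonyl carbon is O, not C.
(D) has a primary amide (-C(=O)NH2) but one neighbour of the carbonyl carbon is N, not C.
So the answer is (A).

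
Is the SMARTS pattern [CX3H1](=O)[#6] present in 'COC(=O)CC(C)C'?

The pattern [CX3H1](=O)[#6] describes an sp2 carbon with one H, double-bonded to O and single-bonded to carbon — an aldehyde.
The closest candidate here is a methyl-ester group (-C(=O)OCH3), but the carbonyl carbon has H0, not H1. No other fragment satisfies the full query, so there is no match.

No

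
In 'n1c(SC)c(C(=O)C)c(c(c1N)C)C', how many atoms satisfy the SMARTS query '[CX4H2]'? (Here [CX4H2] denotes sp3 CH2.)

0

The query [CX4H2] means: sp3 carbon (X4) with exactly two hydrogens.
Check the 14 heavy atoms by environment: 1× n (aromatic, H0, X2) → no; 5× c (aromatic, H0, X3) → no; 1× C (H0, X3) → no; 1× O (H0, X1) → no; 4× C (H3, X4) → no; 1× N (H2, X3) → no; 1× S (H0, X2) → no.
No environment satisfies the query, so 0 matching atoms.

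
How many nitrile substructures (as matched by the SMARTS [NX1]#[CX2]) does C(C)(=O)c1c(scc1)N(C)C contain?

[NX1]#[CX2] is the SMARTS for a nitrile: a nitrogen triple-bonded to a two-connected carbon.
No fragment in the molecule satisfies every constraint, giving 0 matches.

0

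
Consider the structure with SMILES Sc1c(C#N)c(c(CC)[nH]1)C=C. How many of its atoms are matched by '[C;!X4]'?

The query [C;!X4] means: aliphatic carbon that does not have four total connections.
Check the 12 heavy atoms by environment: 1× n (aromatic, X3) → no; 4× c (aromatic, X3) → no; 2× C (X3) → match; 1× C (X2) → match; 1× N (X1) → no; 1× S (X2) → no; 2× C (X4) → no.
Summing the matching environments: 2 + 1 = 3 matching atoms.

3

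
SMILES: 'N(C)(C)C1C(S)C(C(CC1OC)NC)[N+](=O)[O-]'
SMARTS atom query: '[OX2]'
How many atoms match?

1

Check the 17 heavy atoms by environment: 10× C (X4) → no; 2× N (X3) → no; 1× N (charge +1, X3) → no; 1× O (charge -1, X1) → no; 1× O (X1) → no; 1× S (X2) → no; 1× O (X2) → match.
That gives 1 matching atom.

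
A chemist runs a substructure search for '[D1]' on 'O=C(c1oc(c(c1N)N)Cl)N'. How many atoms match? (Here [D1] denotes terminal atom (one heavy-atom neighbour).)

Check the 11 heavy atoms by environment: 1× o (aromatic, D2) → no; 4× c (aromatic, D3) → no; 1× C (D3) → no; 1× O (D1) → match; 3× N (D1) → match; 1× Cl (D1) → match.
Summing the matching environments: 1 + 3 + 1 = 5 matching atoms.

5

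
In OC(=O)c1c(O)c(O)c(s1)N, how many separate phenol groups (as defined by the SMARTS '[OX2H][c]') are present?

2

[OX2H][c] is the SMARTS for a phenol: a hydroxyl oxygen attached to an aromatic carbon.
The molecule carries 2 separate instances of a hydroxyl group (-OH) meeting every constraint; each maps to a distinct set of atoms, giving 2 matches.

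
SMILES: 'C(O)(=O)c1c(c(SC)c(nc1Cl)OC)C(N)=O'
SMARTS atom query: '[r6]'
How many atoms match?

6

The query [r6] means: r6 matches atoms in a six-membered ring.
Check the 17 heavy atoms by environment: 1× n (aromatic, in 6-ring) → match; 5× c (aromatic, in 6-ring) → match; 1× S (acyclic) → no; 4× C (acyclic) → no; 4× O (acyclic) → no; 1× Cl (acyclic) → no; 1× N (acyclic) → no.
Summing the matching environments: 1 + 5 = 6 matching atoms.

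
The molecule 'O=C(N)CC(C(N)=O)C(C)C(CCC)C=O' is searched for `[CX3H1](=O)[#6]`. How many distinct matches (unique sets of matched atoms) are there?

[CX3H1](=O)[#6] is the SMARTS for an aldehyde: an sp2 carbon with one H, double-bonded to O and single-bonded to carbon.
Exactly one fragment in the molecule meets all constraints, giving 1 match.

1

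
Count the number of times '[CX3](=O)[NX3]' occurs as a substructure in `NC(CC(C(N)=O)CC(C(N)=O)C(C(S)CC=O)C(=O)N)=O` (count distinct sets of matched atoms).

4

[CX3](=O)[NX3] is the SMARTS for an amide: a carbonyl carbon bonded to a trivalent nitrogen.
The molecule carries 4 separate instances of a primary amide (-C(=O)NH2) meeting every constraint; each maps to a distinct set of atoms, giving 4 matches.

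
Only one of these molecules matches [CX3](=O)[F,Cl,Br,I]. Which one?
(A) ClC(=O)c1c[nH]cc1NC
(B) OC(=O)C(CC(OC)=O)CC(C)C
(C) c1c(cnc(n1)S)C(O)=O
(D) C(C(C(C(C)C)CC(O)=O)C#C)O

A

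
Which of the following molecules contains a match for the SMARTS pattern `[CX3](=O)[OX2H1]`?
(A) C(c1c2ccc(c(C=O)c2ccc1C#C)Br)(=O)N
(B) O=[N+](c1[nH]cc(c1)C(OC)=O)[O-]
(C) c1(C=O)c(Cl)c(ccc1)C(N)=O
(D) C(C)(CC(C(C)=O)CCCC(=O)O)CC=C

[CX3](=O)[OX2H1] describes an sp2 carbon double-bonded to O and single-bonded to an -OH oxygen (a carboxylic acid).
(A) has a primary amide (-C(=O)NH2) but the carbonyl is bonded to N, not to an -OH oxygen.
(B) has a methyl-ester group (-C(=O)OCH3) but the singly-bonded O has no H (OX2H0, not OX2H1).
(C) has an aldehyde (-CHO) but there is no singly-bonded oxygen on the carbonyl carbon.
(D) contains a carboxylic acid group (-C(=O)OH), which satisfies every atom and bond constraint.
So the answer is (D).

D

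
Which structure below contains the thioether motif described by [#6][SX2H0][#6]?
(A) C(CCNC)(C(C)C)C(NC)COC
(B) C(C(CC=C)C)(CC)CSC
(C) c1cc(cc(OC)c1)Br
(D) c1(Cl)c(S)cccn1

B

[#6][SX2H0][#6] describes an aliphatic sulfur bridging two carbons with no H on the sulfur (a thioether).
(A) has a methoxy ether (-OCH3) but the bridging atom is O, not S.
(B) contains a methylthio ether (-SCH3), which satisfies every atom and bond constraint.
(C) has a methoxy ether (-OCH3) but the bridging atom is O, not S.
(D) has a thiol (-SH) but the sulfur has H1, not H0 bridging two carbons.
So the answer is (B).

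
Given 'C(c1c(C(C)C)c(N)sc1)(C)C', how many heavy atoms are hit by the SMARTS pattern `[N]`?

1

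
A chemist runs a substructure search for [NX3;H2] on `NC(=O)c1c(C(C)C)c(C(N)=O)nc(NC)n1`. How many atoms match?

2

The query [NX3;H2] means: aliphatic N with 3 total connections, two of them H — an -NH2 nitrogen (amine or amide).
Check the 17 heavy atoms by environment: 2× n (aromatic, H0, X2) → no; 4× c (aromatic, H0, X3) → no; 1× N (H1, X3) → no; 3× C (H3, X4) → no; 2× C (H0, X3) → no; 2× O (H0, X1) → no; 2× N (H2, X3) → match; 1× C (H1, X4) → no.
That gives 2 matching atoms.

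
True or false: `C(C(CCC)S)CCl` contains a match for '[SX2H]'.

The pattern [SX2H] describes an aliphatic sulfur with two connections, one being H — a thiol.
The molecule carries a thiol (-SH), whose atoms satisfy every constraint of the query, so the pattern matches.

True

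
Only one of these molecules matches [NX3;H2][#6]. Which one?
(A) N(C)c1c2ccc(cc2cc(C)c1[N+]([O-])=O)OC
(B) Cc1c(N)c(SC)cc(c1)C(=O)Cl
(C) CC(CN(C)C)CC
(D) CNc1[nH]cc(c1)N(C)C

B

[NX3;H2][#6] describes a trivalent nitrogen with two H attached to carbon (a primary amine).
(A) has an N-methylamino group (-NHCH3) but the nitrogen bears two carbons and only one H (H1), not H2.
(B) contains a primary amino group (-NH2), which satisfies every atom and bond constraint.
(C) has a dimethylamino group (-N(CH3)2) but the nitrogen has H0, not H2.
(D) has a dimethylamino group (-N(CH3)2) but the nitrogen has H0, not H2.
So the answer is (B).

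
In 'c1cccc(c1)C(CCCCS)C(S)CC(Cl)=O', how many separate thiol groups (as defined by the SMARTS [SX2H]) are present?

[SX2H] is the SMARTS for a thiol: an aliphatic sulfur with two connections, one being H.
The molecule carries 2 separate instances of a thiol (-SH) meeting every constraint; each maps to a distinct set of atoms, giving 2 matches.

2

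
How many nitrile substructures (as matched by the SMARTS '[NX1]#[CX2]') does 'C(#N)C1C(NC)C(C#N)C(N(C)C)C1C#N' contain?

[NX1]#[CX2] is the SMARTS for a nitrile: a nitrogen triple-bonded to a two-connected carbon.
The molecule carries 3 separate instances of a nitrile (-C#N) meeting every constraint; each maps to a distinct set of atoms, giving 3 matches.

3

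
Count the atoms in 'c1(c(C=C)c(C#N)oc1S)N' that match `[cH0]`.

4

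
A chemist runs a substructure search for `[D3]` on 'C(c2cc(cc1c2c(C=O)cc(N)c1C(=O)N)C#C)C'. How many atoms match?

8

Check the 20 heavy atoms by environment: 7× c (aromatic, D3) → match; 3× c (aromatic, D2) → no; 2× N (D1) → no; 3× C (D2) → no; 2× C (D1) → no; 1× C (D3) → match; 2× O (D1) → no.
Summing the matching environments: 7 + 1 = 8 matching atoms.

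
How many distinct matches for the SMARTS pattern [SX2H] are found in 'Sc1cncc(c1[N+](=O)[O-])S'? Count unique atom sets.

[SX2H] is the SMARTS for a thiol: an aliphatic sulfur with two connections, one being H.
The molecule carries 2 separate instances of a thiol (-SH) meeting every constraint; each maps to a distinct set of atoms, giving 2 matches.

2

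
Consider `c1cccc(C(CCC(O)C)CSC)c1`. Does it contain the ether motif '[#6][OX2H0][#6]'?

No

The pattern [#6][OX2H0][#6] describes an aliphatic oxygen bridging two carbons with no H on the oxygen — an ether.
The closest candidate here is a hydroxyl group (-OH), but the oxygen has H1, not H0 bridging two carbons. No other fragment satisfies the full query, so there is no match.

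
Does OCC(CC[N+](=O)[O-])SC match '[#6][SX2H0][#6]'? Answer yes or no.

The pattern [#6][SX2H0][#6] describes an aliphatic sulfur bridging two carbons with no H on the sulfur — a thioether.
The molecule carries a methylthio ether (-SCH3), whose atoms satisfy every constraint of the query, so the pattern matches.

Yes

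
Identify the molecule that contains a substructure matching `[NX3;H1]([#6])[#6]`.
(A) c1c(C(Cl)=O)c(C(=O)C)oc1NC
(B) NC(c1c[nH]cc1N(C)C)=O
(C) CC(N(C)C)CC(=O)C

A

[NX3;H1]([#6])[#6] describes a trivalent nitrogen with one H, bonded to two carbons (a secondary amine).
(A) contains an N-methylamino group (-NHCH3), which satisfies every atom and bond constraint.
(B) has a dimethylamino group (-N(CH3)2) but the nitrogen has H0, not H1.
(C) has a dimethylamino group (-N(CH3)2) but the nitrogen has H0, not H1.
So the answer is (A).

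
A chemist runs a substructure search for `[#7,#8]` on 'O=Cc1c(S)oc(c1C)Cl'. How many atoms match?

The query [#7,#8] means: nitrogen or oxygen (comma = OR).
Check the 10 heavy atoms by environment: 1× o (aromatic) → match; 4× c (aromatic) → no; 1× S → no; 2× C → no; 1× O → match; 1× Cl → no.
Summing the matching environments: 1 + 1 = 2 matching atoms.

2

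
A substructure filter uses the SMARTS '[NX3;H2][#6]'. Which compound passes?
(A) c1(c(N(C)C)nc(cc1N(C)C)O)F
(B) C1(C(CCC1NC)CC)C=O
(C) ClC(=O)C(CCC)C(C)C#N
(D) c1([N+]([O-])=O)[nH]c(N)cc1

D

[NX3;H2][#6] describes a trivalent nitrogen with two H attached to carbon (a primary amine).
(A) has a dimethylamino group (-N(CH3)2) but the nitrogen has H0, not H2.
(B) has an N-methylamino group (-NHCH3) but the nitrogen bears two carbons and only one H (H1), not H2.
(C) has a nitrile (-C#N) but the nitrogen is NX1 (triple-bonded), not NX3 with two H.
(D) contains a primary amino group (-NH2), which satisfies every atom and bond constraint.
So the answer is (D).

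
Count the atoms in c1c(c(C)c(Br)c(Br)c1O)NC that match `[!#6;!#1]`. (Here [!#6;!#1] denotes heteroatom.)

4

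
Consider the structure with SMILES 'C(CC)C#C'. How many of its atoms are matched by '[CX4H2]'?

2

The query [CX4H2] means: sp3 carbon (X4) with exactly two hydrogens.
Check the 5 heavy atoms by environment: 2× C (H2, X4) → match; 1× C (H3, X4) → no; 1× C (H0, X2) → no; 1× C (H1, X2) → no.
That gives 2 matching atoms.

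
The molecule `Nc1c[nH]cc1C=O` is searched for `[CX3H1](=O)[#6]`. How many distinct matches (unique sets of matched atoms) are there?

[CX3H1](=O)[#6] is the SMARTS for an aldehyde: an sp2 carbon with one H, double-bonded to O and single-bonded to carbon.
Exactly one fragment in the molecule meets all constraints, giving 1 match.

1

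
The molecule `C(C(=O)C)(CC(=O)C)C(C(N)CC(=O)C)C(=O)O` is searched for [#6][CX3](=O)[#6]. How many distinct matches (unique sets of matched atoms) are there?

3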